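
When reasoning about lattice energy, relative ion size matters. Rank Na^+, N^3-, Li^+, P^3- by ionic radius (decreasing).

P^3- > N^3- > Na^+ > Li^+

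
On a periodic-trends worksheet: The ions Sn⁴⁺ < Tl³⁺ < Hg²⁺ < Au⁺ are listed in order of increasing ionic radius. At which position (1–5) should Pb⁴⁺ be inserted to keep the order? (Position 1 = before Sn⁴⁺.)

2

Electron counts and nuclear charges: Sn⁴⁺ has 46 e⁻ (Z=50), Pb⁴⁺ has 78 e⁻ (Z=82), Tl³⁺ has 78 e⁻ (Z=81), Hg²⁺ has 78 e⁻ (Z=80), Au⁺ has 78 e⁻ (Z=79). Sn⁴⁺ < Pb⁴⁺ (same group, 1 shell fewer); Pb⁴⁺ < Tl³⁺ (both 78 e⁻, Z=82>81); Tl³⁺ < Hg²⁺ (both 78 e⁻, Z=81>80); Hg²⁺ < Au⁺ (isoelectronic, higher Z=80 is smaller).
Putting Pb⁴⁺ in gives Sn⁴⁺ < Pb⁴⁺ < Tl³⁺ < Hg²⁺ < Au⁺; it lands at slot 2.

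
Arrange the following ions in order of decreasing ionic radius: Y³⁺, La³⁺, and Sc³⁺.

Same group, same charge. Going down the group adds an extra shell of electrons, so the ion gets larger: Sc³⁺ is highest in the group and smallest.

La³⁺ > Y³⁺ > Sc³⁺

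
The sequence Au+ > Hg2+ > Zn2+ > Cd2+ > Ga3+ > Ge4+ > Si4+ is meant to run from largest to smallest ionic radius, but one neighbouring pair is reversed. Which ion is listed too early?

Compare adjacent ions: both in group 12 with the same charge; Zn2+ (period 4) has the smaller radius — yet in this decreasing list Zn2+ sits before Cd2+. Nothing else is reversed, so Zn2+ should move one place to the right.

Zn2+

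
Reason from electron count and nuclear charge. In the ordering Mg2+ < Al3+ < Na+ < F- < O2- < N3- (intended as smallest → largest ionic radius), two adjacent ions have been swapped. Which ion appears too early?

Mg2+

Scanning neighbour by neighbour, only Mg2+/Al3+ violates a trend: Al3+ and Mg2+ share 10 electrons; the higher nuclear charge on Al (Z=13) contracts it more, so Al3+ < Mg2+. That makes Mg2+ the one sitting a position early relative to where it belongs.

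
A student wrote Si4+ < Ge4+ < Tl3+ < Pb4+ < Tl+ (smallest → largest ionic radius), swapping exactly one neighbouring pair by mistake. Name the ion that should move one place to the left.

Compare adjacent ions: both have 78 electrons but Z(Pb)=82 > Z(Tl)=81, so Pb4+ should be the smaller of the two — yet in this increasing list Tl3+ sits before Pb4+. Nothing else is reversed, so Pb4+ should move one place to the left.

Pb4+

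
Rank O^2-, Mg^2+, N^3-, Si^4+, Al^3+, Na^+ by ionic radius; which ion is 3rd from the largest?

Na^+

These species are isoelectronic with 10 electrons. The only difference is the number of protons: Si^4+ (Z=14), Al^3+ (Z=13), Mg^2+ (Z=12), Na^+ (Z=11), O^2- (Z=8), N^3- (Z=7). The strongest nuclear pull (Si^4+) gives the smallest ion.
Ordering: Si^4+ < Al^3+ < Mg^2+ < Na^+ < O^2- < N^3-. The 3rd largest is Na^+.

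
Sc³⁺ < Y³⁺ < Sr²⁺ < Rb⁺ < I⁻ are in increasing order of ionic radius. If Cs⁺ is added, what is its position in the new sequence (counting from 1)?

5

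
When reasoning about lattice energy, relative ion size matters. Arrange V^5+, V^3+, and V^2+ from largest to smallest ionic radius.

V^2+ > V^3+ > V^5+

For a single element, ionic radius drops as positive charge rises — V^5+ < V^2+.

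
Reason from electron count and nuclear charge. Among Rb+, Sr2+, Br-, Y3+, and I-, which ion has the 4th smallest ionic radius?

First list Z and electron count for each: Y3+ (Z=39, 36 e⁻), Sr2+ (Z=38, 36 e⁻), Rb+ (Z=37, 36 e⁻), Br- (Z=35, 36 e⁻), I- (Z=53, 54 e⁻). Y3+ < Sr2+ (isoelectronic, higher Z=39 is smaller); Sr2+ < Rb+ (isoelectronic, higher Z=38 is smaller); Rb+ < Br- (both 36 e⁻, Z=37>35); Br- < I- (same group, period 4 vs 5).
Ordering: Y3+ < Sr2+ < Rb+ < Br- < I-. The 4th smallest is Br-.

Br-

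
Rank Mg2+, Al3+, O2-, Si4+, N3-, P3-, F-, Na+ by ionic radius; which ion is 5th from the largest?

Na+

First list Z and electron count for each: Si4+: 10 e⁻, Z=14, Al3+: 10 e⁻, Z=13, Mg2+: 10 e⁻, Z=12, Na+: 10 e⁻, Z=11, F-: 10 e⁻, Z=9, O2-: 10 e⁻, Z=8, N3-: 10 e⁻, Z=7, P3-: 18 e⁻, Z=15. Si4+ < Al3+ (both 10 e⁻, Z=14>13); Al3+ < Mg2+ (isoelectronic, higher Z=13 is smaller); Mg2+ < Na+ (isoelectronic, higher Z=12 is smaller); Na+ < F- (isoelectronic, higher Z=11 is smaller); F- < O2- (isoelectronic, higher Z=9 is smaller); O2- < N3- (both 10 e⁻, Z=8>7); N3- < P3- (same group, 1 shell fewer).
That gives Si4+ < Al3+ < Mg2+ < Na+ < F- < O2- < N3- < P3-. From the largest end, number 5 is Na+.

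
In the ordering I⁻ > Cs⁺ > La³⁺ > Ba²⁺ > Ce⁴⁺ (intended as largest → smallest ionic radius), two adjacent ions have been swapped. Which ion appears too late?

The pair La³⁺, Ba²⁺ is the wrong way round — La³⁺ and Ba²⁺ share 54 electrons; the higher nuclear charge on La (Z=57) contracts it more, so La³⁺ < Ba²⁺. All other adjacent pairs agree with periodic trends, so Ba²⁺ is the misplaced ion.

Ba²⁺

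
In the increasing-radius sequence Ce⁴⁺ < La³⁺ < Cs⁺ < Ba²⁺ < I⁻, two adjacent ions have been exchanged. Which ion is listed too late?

Compare adjacent ions: they are isoelectronic (54 e⁻) and Ba has more protons than Cs (56 vs 55), making Ba²⁺ smaller — yet in this increasing list Cs⁺ sits before Ba²⁺. Nothing else is reversed, so Ba²⁺ should move one place to the left.

Ba²⁺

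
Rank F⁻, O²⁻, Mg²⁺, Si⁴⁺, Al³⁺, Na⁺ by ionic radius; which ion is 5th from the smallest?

F⁻

These species are isoelectronic with 10 electrons. The only difference is the number of protons: Si⁴⁺ (Z=14), Al³⁺ (Z=13), Mg²⁺ (Z=12), Na⁺ (Z=11), F⁻ (Z=9), O²⁻ (Z=8). The strongest nuclear pull (Si⁴⁺) gives the smallest ion.
Full ascending order: Si⁴⁺ < Al³⁺ < Mg²⁺ < Na⁺ < F⁻ < O²⁻. Counting from the smallest, position 5 is F⁻.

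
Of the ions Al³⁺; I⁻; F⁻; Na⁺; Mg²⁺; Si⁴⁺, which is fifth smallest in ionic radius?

F⁻

First list Z and electron count for each: Si⁴⁺: 10 e⁻, Z=14, Al³⁺: 10 e⁻, Z=13, Mg²⁺: 10 e⁻, Z=12, Na⁺: 10 e⁻, Z=11, F⁻: 10 e⁻, Z=9, I⁻: 54 e⁻, Z=53. Si⁴⁺ < Al³⁺ (isoelectronic, higher Z=14 is smaller); Al³⁺ < Mg²⁺ (isoelectronic, higher Z=13 is smaller); Mg²⁺ < Na⁺ (both 10 e⁻, Z=12>11); Na⁺ < F⁻ (both 10 e⁻, Z=11>9); F⁻ < I⁻ (same group, 3 shells fewer).
So the order is Si⁴⁺ < Al³⁺ < Mg²⁺ < Na⁺ < F⁻ < I⁻; the 5th-smallest ion is F⁻.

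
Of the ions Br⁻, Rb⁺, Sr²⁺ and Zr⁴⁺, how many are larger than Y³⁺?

3

Isoelectronic series (36 e⁻ each). Size is set by nuclear charge: more protons means a smaller ion. Zr⁴⁺ (Z=40), Y³⁺ (Z=39), Sr²⁺ (Z=38), Rb⁺ (Z=37), Br⁻ (Z=35).
Overall: Zr⁴⁺ < Y³⁺ < Sr²⁺ < Rb⁺ < Br⁻. Y³⁺ has 1 below it and 3 above. Count: 3.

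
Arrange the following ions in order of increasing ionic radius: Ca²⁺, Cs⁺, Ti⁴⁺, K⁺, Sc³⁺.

Work out protons and electrons: Ti⁴⁺ has 18 e⁻ (Z=22), Sc³⁺ has 18 e⁻ (Z=21), Ca²⁺ has 18 e⁻ (Z=20), K⁺ has 18 e⁻ (Z=19), Cs⁺ has 54 e⁻ (Z=55). Ti⁴⁺ < Sc³⁺ (isoelectronic, higher Z=22 is smaller); Sc³⁺ < Ca²⁺ (isoelectronic, higher Z=21 is smaller); Ca²⁺ < K⁺ (both 18 e⁻, Z=20>19); K⁺ < Cs⁺ (same group, period 4 vs 6).

Ti⁴⁺ < Sc³⁺ < Ca²⁺ < K⁺ < Cs⁺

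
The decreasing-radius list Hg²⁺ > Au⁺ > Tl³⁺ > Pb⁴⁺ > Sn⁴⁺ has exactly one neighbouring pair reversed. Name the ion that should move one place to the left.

Scanning neighbour by neighbour, only Hg²⁺/Au⁺ violates a trend: both have 78 electrons but Z(Hg)=80 > Z(Au)=79, so Hg²⁺ should be the smaller of the two. That makes Au⁺ the one sitting a position late relative to where it belongs.

Au⁺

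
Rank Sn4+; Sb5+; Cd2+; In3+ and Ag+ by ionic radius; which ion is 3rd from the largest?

These species are isoelectronic with 46 electrons. The only difference is the number of protons: Sb5+ (Z=51), Sn4+ (Z=50), In3+ (Z=49), Cd2+ (Z=48), Ag+ (Z=47). The strongest nuclear pull (Sb5+) gives the smallest ion.
Ordering: Sb5+ < Sn4+ < In3+ < Cd2+ < Ag+. The 3rd largest is In3+.

In3+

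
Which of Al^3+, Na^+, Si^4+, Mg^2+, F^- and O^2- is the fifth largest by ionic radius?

Al^3+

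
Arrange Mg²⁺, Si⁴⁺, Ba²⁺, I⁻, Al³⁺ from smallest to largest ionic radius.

Si⁴⁺ has 10 e⁻ (Z=14), Al³⁺ has 10 e⁻ (Z=13), Mg²⁺ has 10 e⁻ (Z=12), Ba²⁺ has 54 e⁻ (Z=56), I⁻ has 54 e⁻ (Z=53). Si⁴⁺ < Al³⁺ (isoelectronic, higher Z=14 is smaller); Al³⁺ < Mg²⁺ (both 10 e⁻, Z=13>12); Mg²⁺ < Ba²⁺ (same group, 3 shells fewer); Ba²⁺ < I⁻ (both 54 e⁻, Z=56>53).

Si⁴⁺ < Al³⁺ < Mg²⁺ < Ba²⁺ < I⁻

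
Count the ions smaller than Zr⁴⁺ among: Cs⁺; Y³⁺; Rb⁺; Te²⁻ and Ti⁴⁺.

Work out protons and electrons: Ti⁴⁺ (Z=22, 18 e⁻), Zr⁴⁺ (Z=40, 36 e⁻), Y³⁺ (Z=39, 36 e⁻), Rb⁺ (Z=37, 36 e⁻), Cs⁺ (Z=55, 54 e⁻), Te²⁻ (Z=52, 54 e⁻). Ti⁴⁺ < Zr⁴⁺ (same group, period 4 vs 5); Zr⁴⁺ < Y³⁺ (both 36 e⁻, Z=40>39); Y³⁺ < Rb⁺ (isoelectronic, higher Z=39 is smaller); Rb⁺ < Cs⁺ (same group, 1 shell fewer); Cs⁺ < Te²⁻ (both 54 e⁻, Z=55>52).
Overall: Ti⁴⁺ < Zr⁴⁺ < Y³⁺ < Rb⁺ < Cs⁺ < Te²⁻. Zr⁴⁺ has 1 below it and 4 above. Count: 1.

1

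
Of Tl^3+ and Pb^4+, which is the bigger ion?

Tl^3+

Each ion has 78 electrons. The ranking follows nuclear charge in reverse — greater Z gives a smaller radius. Pb^4+ (Z=82), Tl^3+ (Z=81).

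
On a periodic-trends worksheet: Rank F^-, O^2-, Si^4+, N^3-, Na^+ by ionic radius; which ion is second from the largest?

O^2-

All of these have 10 electrons (isoelectronic). With the same electron cloud, the ion with the most protons pulls it in tightest. Nuclear charges: Si^4+ (Z=14), Na^+ (Z=11), F^- (Z=9), O^2- (Z=8), N^3- (Z=7). Highest Z is smallest.
So the order is Si^4+ < Na^+ < F^- < O^2- < N^3-; the 2nd-largest ion is O^2-.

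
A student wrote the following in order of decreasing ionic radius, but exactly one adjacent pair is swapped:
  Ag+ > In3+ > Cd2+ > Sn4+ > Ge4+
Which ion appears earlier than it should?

The pair In3+, Cd2+ is the wrong way round — they are isoelectronic (46 e⁻) and In has more protons than Cd (49 vs 48), making In3+ smaller. All other adjacent pairs agree with periodic trends, so In3+ is the misplaced ion.

In3+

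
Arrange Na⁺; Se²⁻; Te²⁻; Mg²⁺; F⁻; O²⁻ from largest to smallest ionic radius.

Electron counts and nuclear charges: Mg²⁺ (Z=12, 10 e⁻), Na⁺ (Z=11, 10 e⁻), F⁻ (Z=9, 10 e⁻), O²⁻ (Z=8, 10 e⁻), Se²⁻ (Z=34, 36 e⁻), Te²⁻ (Z=52, 54 e⁻). Mg²⁺ < Na⁺ (both 10 e⁻, Z=12>11); Na⁺ < F⁻ (both 10 e⁻, Z=11>9); F⁻ < O²⁻ (isoelectronic, higher Z=9 is smaller); O²⁻ < Se²⁻ (same group, period 2 vs 4); Se²⁻ < Te²⁻ (same group, period 4 vs 5).

Te²⁻ > Se²⁻ > O²⁻ > F⁻ > Na⁺ > Mg²⁺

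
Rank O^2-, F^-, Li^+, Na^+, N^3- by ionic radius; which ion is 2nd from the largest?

Li^+ (Z=3, 2 e⁻), Na^+ (Z=11, 10 e⁻), F^- (Z=9, 10 e⁻), O^2- (Z=8, 10 e⁻), N^3- (Z=7, 10 e⁻). Li^+ < Na^+ (same group, 1 shell fewer); Na^+ < F^- (isoelectronic, higher Z=11 is smaller); F^- < O^2- (isoelectronic, higher Z=9 is smaller); O^2- < N^3- (both 10 e⁻, Z=8>7).
Full ascending order: Li^+ < Na^+ < F^- < O^2- < N^3-. Counting from the largest, position 2 is O^2-.

O^2-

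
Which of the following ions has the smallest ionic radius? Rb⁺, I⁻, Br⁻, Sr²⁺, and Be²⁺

Tabulating Z and e⁻: Be²⁺: 2 e⁻, Z=4, Sr²⁺: 36 e⁻, Z=38, Rb⁺: 36 e⁻, Z=37, Br⁻: 36 e⁻, Z=35, I⁻: 54 e⁻, Z=53. Be²⁺ < Sr²⁺ (same group, 3 shells fewer); Sr²⁺ < Rb⁺ (isoelectronic, higher Z=38 is smaller); Rb⁺ < Br⁻ (both 36 e⁻, Z=37>35); Br⁻ < I⁻ (same group, 1 shell fewer).

Be²⁺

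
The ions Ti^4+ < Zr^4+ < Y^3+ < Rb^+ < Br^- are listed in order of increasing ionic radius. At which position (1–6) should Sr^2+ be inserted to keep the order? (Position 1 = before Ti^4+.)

Tabulating Z and e⁻: Ti^4+ has 18 e⁻ (Z=22), Zr^4+ has 36 e⁻ (Z=40), Y^3+ has 36 e⁻ (Z=39), Sr^2+ has 36 e⁻ (Z=38), Rb^+ has 36 e⁻ (Z=37), Br^- has 36 e⁻ (Z=35). Ti^4+ < Zr^4+ (same group, 1 shell fewer); Zr^4+ < Y^3+ (isoelectronic, higher Z=40 is smaller); Y^3+ < Sr^2+ (isoelectronic, higher Z=39 is smaller); Sr^2+ < Rb^+ (isoelectronic, higher Z=38 is smaller); Rb^+ < Br^- (isoelectronic, higher Z=37 is smaller).
With Sr^2+ included the full order is Ti^4+ < Zr^4+ < Y^3+ < Sr^2+ < Rb^+ < Br^-, so it takes position 4.

4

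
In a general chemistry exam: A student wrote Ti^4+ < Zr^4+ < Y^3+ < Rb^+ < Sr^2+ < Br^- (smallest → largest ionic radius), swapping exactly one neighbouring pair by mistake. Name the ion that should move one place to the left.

Sr^2+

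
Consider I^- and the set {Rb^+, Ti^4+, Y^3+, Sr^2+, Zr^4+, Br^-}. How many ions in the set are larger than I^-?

Electron counts and nuclear charges: Ti^4+: 18 e⁻, Z=22, Zr^4+: 36 e⁻, Z=40, Y^3+: 36 e⁻, Z=39, Sr^2+: 36 e⁻, Z=38, Rb^+: 36 e⁻, Z=37, Br^-: 36 e⁻, Z=35, I^-: 54 e⁻, Z=53. Ti^4+ < Zr^4+ (same group, 1 shell fewer); Zr^4+ < Y^3+ (isoelectronic, higher Z=40 is smaller); Y^3+ < Sr^2+ (isoelectronic, higher Z=39 is smaller); Sr^2+ < Rb^+ (both 36 e⁻, Z=38>37); Rb^+ < Br^- (both 36 e⁻, Z=37>35); Br^- < I^- (same group, 1 shell fewer).
Relative to I^-, the ions that are larger are none. So 0 are larger.

0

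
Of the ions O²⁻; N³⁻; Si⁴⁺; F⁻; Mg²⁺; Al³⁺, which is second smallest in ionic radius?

Al³⁺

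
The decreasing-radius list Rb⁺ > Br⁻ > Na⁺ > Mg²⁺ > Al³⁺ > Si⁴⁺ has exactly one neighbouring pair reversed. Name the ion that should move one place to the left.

Br⁻

Check each adjacent pair. Rb⁺ and Br⁻ are reversed: both have 36 electrons but Z(Rb)=37 > Z(Br)=35, so Rb⁺ should be the smaller of the two. No other neighbouring pair contradicts the periodic trends, so Br⁻ is the ion listed too late.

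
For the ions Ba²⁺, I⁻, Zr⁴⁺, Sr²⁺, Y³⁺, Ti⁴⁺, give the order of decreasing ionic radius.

I⁻ > Ba²⁺ > Sr²⁺ > Y³⁺ > Zr⁴⁺ > Ti⁴⁺

First list Z and electron count for each: Ti⁴⁺ has 18 e⁻ (Z=22), Zr⁴⁺ has 36 e⁻ (Z=40), Y³⁺ has 36 e⁻ (Z=39), Sr²⁺ has 36 e⁻ (Z=38), Ba²⁺ has 54 e⁻ (Z=56), I⁻ has 54 e⁻ (Z=53). Ti⁴⁺ < Zr⁴⁺ (same group, period 4 vs 5); Zr⁴⁺ < Y³⁺ (isoelectronic, higher Z=40 is smaller); Y³⁺ < Sr²⁺ (both 36 e⁻, Z=39>38); Sr²⁺ < Ba²⁺ (same group, 1 shell fewer); Ba²⁺ < I⁻ (both 54 e⁻, Z=56>53).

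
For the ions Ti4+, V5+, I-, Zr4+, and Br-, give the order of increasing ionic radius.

V5+ has 18 e⁻ (Z=23), Ti4+ has 18 e⁻ (Z=22), Zr4+ has 36 e⁻ (Z=40), Br- has 36 e⁻ (Z=35), I- has 54 e⁻ (Z=53). V5+ < Ti4+ (both 18 e⁻, Z=23>22); Ti4+ < Zr4+ (same group, period 4 vs 5); Zr4+ < Br- (both 36 e⁻, Z=40>35); Br- < I- (same group, 1 shell fewer).

V5+ < Ti4+ < Zr4+ < Br- < I-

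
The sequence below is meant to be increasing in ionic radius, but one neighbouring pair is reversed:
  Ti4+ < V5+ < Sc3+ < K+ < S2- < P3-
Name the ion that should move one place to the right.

Ti4+

Compare adjacent ions: they are isoelectronic (18 e⁻) and V has more protons than Ti (23 vs 22), making V5+ smaller — yet in this increasing list Ti4+ sits before V5+. Nothing else is reversed, so Ti4+ should move one place to the right.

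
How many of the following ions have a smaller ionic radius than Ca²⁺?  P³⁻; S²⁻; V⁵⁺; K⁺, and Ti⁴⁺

Each ion has 18 electrons. The ranking follows nuclear charge in reverse — greater Z gives a smaller radius. V⁵⁺ (Z=23), Ti⁴⁺ (Z=22), Ca²⁺ (Z=20), K⁺ (Z=19), S²⁻ (Z=16), P³⁻ (Z=15).
Ordering all of them (including Ca²⁺) by radius gives V⁵⁺ < Ti⁴⁺ < Ca²⁺ < K⁺ < S²⁻ < P³⁻. So 2 are smaller.

2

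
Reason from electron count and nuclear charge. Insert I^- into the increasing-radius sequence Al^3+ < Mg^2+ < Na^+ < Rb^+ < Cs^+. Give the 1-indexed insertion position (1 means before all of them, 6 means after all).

6

Tabulating Z and e⁻: Al^3+ (Z=13, 10 e⁻), Mg^2+ (Z=12, 10 e⁻), Na^+ (Z=11, 10 e⁻), Rb^+ (Z=37, 36 e⁻), Cs^+ (Z=55, 54 e⁻), I^- (Z=53, 54 e⁻). Al^3+ < Mg^2+ (isoelectronic, higher Z=13 is smaller); Mg^2+ < Na^+ (both 10 e⁻, Z=12>11); Na^+ < Rb^+ (same group, period 3 vs 5); Rb^+ < Cs^+ (same group, period 5 vs 6); Cs^+ < I^- (both 54 e⁻, Z=55>53).
With I^- included the full order is Al^3+ < Mg^2+ < Na^+ < Rb^+ < Cs^+ < I^-, so it takes position 6.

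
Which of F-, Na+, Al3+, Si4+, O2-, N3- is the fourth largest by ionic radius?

Na+

These species are isoelectronic with 10 electrons. The only difference is the number of protons: Si4+ (Z=14), Al3+ (Z=13), Na+ (Z=11), F- (Z=9), O2- (Z=8), N3- (Z=7). The strongest nuclear pull (Si4+) gives the smallest ion.
So the order is Si4+ < Al3+ < Na+ < F- < O2- < N3-; the 4th-largest ion is Na+.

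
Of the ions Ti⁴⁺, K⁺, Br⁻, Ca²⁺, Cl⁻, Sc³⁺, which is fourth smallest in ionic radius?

Electron counts and nuclear charges: Ti⁴⁺ (Z=22, 18 e⁻), Sc³⁺ (Z=21, 18 e⁻), Ca²⁺ (Z=20, 18 e⁻), K⁺ (Z=19, 18 e⁻), Cl⁻ (Z=17, 18 e⁻), Br⁻ (Z=35, 36 e⁻). Ti⁴⁺ < Sc³⁺ (isoelectronic, higher Z=22 is smaller); Sc³⁺ < Ca²⁺ (isoelectronic, higher Z=21 is smaller); Ca²⁺ < K⁺ (both 18 e⁻, Z=20>19); K⁺ < Cl⁻ (isoelectronic, higher Z=19 is smaller); Cl⁻ < Br⁻ (same group, 1 shell fewer).
Full ascending order: Ti⁴⁺ < Sc³⁺ < Ca²⁺ < K⁺ < Cl⁻ < Br⁻. Counting from the smallest, position 4 is K⁺.

K⁺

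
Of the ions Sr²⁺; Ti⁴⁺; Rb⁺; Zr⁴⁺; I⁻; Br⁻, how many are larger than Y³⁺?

Tabulating Z and e⁻: Ti⁴⁺: 18 e⁻, Z=22, Zr⁴⁺: 36 e⁻, Z=40, Y³⁺: 36 e⁻, Z=39, Sr²⁺: 36 e⁻, Z=38, Rb⁺: 36 e⁻, Z=37, Br⁻: 36 e⁻, Z=35, I⁻: 54 e⁻, Z=53. Ti⁴⁺ < Zr⁴⁺ (same group, period 4 vs 5); Zr⁴⁺ < Y³⁺ (both 36 e⁻, Z=40>39); Y³⁺ < Sr²⁺ (both 36 e⁻, Z=39>38); Sr²⁺ < Rb⁺ (both 36 e⁻, Z=38>37); Rb⁺ < Br⁻ (both 36 e⁻, Z=37>35); Br⁻ < I⁻ (same group, 1 shell fewer).
Placing each against Y³⁺: smaller — Ti⁴⁺, Zr⁴⁺; larger — Sr²⁺, Rb⁺, Br⁻, I⁻. That's 4.

4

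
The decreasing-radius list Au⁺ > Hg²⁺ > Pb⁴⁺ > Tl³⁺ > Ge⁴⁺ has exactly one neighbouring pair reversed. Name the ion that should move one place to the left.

Tl³⁺

The pair Pb⁴⁺, Tl³⁺ is the wrong way round — both have 78 electrons but Z(Pb)=82 > Z(Tl)=81, so Pb⁴⁺ should be the smaller of the two. All other adjacent pairs agree with periodic trends, so Tl³⁺ is the misplaced ion.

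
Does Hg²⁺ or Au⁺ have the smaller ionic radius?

These species are isoelectronic with 78 electrons. The only difference is the number of protons: Hg²⁺ (Z=80), Au⁺ (Z=79). The strongest nuclear pull (Hg²⁺) gives the smallest ion.

Hg²⁺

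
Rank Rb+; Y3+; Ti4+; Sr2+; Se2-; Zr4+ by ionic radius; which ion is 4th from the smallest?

Tabulating Z and e⁻: Ti4+ (Z=22, 18 e⁻), Zr4+ (Z=40, 36 e⁻), Y3+ (Z=39, 36 e⁻), Sr2+ (Z=38, 36 e⁻), Rb+ (Z=37, 36 e⁻), Se2- (Z=34, 36 e⁻). Ti4+ < Zr4+ (same group, 1 shell fewer); Zr4+ < Y3+ (isoelectronic, higher Z=40 is smaller); Y3+ < Sr2+ (both 36 e⁻, Z=39>38); Sr2+ < Rb+ (both 36 e⁻, Z=38>37); Rb+ < Se2- (both 36 e⁻, Z=37>34).
Full ascending order: Ti4+ < Zr4+ < Y3+ < Sr2+ < Rb+ < Se2-. Counting from the smallest, position 4 is Sr2+.

Sr2+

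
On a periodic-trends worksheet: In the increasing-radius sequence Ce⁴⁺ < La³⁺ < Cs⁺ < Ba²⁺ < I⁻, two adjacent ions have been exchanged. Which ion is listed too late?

Ba²⁺

Scanning neighbour by neighbour, only Cs⁺/Ba²⁺ violates a trend: they are isoelectronic (54 e⁻) and Ba has more protons than Cs (56 vs 55), making Ba²⁺ smaller. That makes Ba²⁺ the one sitting a position late relative to where it belongs.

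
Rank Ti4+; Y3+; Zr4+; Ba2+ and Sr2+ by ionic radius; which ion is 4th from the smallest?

First list Z and electron count for each: Ti4+: 18 e⁻, Z=22, Zr4+: 36 e⁻, Z=40, Y3+: 36 e⁻, Z=39, Sr2+: 36 e⁻, Z=38, Ba2+: 54 e⁻, Z=56. Ti4+ < Zr4+ (same group, period 4 vs 5); Zr4+ < Y3+ (both 36 e⁻, Z=40>39); Y3+ < Sr2+ (both 36 e⁻, Z=39>38); Sr2+ < Ba2+ (same group, period 5 vs 6).
So the order is Ti4+ < Zr4+ < Y3+ < Sr2+ < Ba2+; the 4th-smallest ion is Sr2+.

Sr2+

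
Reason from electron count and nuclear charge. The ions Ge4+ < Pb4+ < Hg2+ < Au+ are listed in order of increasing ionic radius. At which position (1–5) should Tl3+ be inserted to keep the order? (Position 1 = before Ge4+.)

3

Ge4+ (Z=32, 28 e⁻), Pb4+ (Z=82, 78 e⁻), Tl3+ (Z=81, 78 e⁻), Hg2+ (Z=80, 78 e⁻), Au+ (Z=79, 78 e⁻). Ge4+ < Pb4+ (same group, 2 shells fewer); Pb4+ < Tl3+ (both 78 e⁻, Z=82>81); Tl3+ < Hg2+ (both 78 e⁻, Z=81>80); Hg2+ < Au+ (isoelectronic, higher Z=80 is smaller).
Putting Tl3+ in gives Ge4+ < Pb4+ < Tl3+ < Hg2+ < Au+; it lands at slot 3.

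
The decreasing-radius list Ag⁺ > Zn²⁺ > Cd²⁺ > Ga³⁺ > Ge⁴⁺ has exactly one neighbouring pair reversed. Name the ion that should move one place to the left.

The pair Zn²⁺, Cd²⁺ is the wrong way round — both in group 12 with the same charge; Zn²⁺ (period 4) has the smaller radius. All other adjacent pairs agree with periodic trends, so Cd²⁺ is the misplaced ion.

Cd²⁺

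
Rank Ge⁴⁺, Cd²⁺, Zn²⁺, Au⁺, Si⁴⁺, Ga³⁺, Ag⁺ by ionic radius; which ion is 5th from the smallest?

Tabulating Z and e⁻: Si⁴⁺ (Z=14, 10 e⁻), Ge⁴⁺ (Z=32, 28 e⁻), Ga³⁺ (Z=31, 28 e⁻), Zn²⁺ (Z=30, 28 e⁻), Cd²⁺ (Z=48, 46 e⁻), Ag⁺ (Z=47, 46 e⁻), Au⁺ (Z=79, 78 e⁻). Si⁴⁺ < Ge⁴⁺ (same group, 1 shell fewer); Ge⁴⁺ < Ga³⁺ (isoelectronic, higher Z=32 is smaller); Ga³⁺ < Zn²⁺ (isoelectronic, higher Z=31 is smaller); Zn²⁺ < Cd²⁺ (same group, 1 shell fewer); Cd²⁺ < Ag⁺ (isoelectronic, higher Z=48 is smaller); Ag⁺ < Au⁺ (same group, 1 shell fewer).
Ordering: Si⁴⁺ < Ge⁴⁺ < Ga³⁺ < Zn²⁺ < Cd²⁺ < Ag⁺ < Au⁺. The 5th smallest is Cd²⁺.

Cd²⁺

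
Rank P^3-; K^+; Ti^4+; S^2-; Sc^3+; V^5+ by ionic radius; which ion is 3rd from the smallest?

These species are isoelectronic with 18 electrons. The only difference is the number of protons: V^5+ (Z=23), Ti^4+ (Z=22), Sc^3+ (Z=21), K^+ (Z=19), S^2- (Z=16), P^3- (Z=15). The strongest nuclear pull (V^5+) gives the smallest ion.
So the order is V^5+ < Ti^4+ < Sc^3+ < K^+ < S^2- < P^3-; the 3rd-smallest ion is Sc^3+.

Sc^3+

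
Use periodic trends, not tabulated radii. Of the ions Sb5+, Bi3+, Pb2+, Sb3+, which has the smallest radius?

Work out protons and electrons: Sb5+: 46 e⁻, Z=51, Sb3+: 48 e⁻, Z=51, Bi3+: 80 e⁻, Z=83, Pb2+: 80 e⁻, Z=82. Sb5+ < Sb3+ (same element, +5 vs +3); Sb3+ < Bi3+ (same group, period 5 vs 6); Bi3+ < Pb2+ (isoelectronic, higher Z=83 is smaller).

Sb5+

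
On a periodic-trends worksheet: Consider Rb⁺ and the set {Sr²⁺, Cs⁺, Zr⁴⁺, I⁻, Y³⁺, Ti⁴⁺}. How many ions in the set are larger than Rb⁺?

2

First list Z and electron count for each: Ti⁴⁺ (Z=22, 18 e⁻), Zr⁴⁺ (Z=40, 36 e⁻), Y³⁺ (Z=39, 36 e⁻), Sr²⁺ (Z=38, 36 e⁻), Rb⁺ (Z=37, 36 e⁻), Cs⁺ (Z=55, 54 e⁻), I⁻ (Z=53, 54 e⁻). Ti⁴⁺ < Zr⁴⁺ (same group, period 4 vs 5); Zr⁴⁺ < Y³⁺ (isoelectronic, higher Z=40 is smaller); Y³⁺ < Sr²⁺ (both 36 e⁻, Z=39>38); Sr²⁺ < Rb⁺ (both 36 e⁻, Z=38>37); Rb⁺ < Cs⁺ (same group, period 5 vs 6); Cs⁺ < I⁻ (isoelectronic, higher Z=55 is smaller).
Placing each against Rb⁺: smaller — Ti⁴⁺, Zr⁴⁺, Y³⁺, Sr²⁺; larger — Cs⁺, I⁻. Count: 2.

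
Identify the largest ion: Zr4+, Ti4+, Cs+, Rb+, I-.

I-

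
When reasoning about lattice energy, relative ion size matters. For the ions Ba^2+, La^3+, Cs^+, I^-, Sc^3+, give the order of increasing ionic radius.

Sc^3+ (Z=21, 18 e⁻), La^3+ (Z=57, 54 e⁻), Ba^2+ (Z=56, 54 e⁻), Cs^+ (Z=55, 54 e⁻), I^- (Z=53, 54 e⁻). Sc^3+ < La^3+ (same group, 2 shells fewer); La^3+ < Ba^2+ (both 54 e⁻, Z=57>56); Ba^2+ < Cs^+ (both 54 e⁻, Z=56>55); Cs^+ < I^- (both 54 e⁻, Z=55>53).

Sc^3+ < La^3+ < Ba^2+ < Cs^+ < I^-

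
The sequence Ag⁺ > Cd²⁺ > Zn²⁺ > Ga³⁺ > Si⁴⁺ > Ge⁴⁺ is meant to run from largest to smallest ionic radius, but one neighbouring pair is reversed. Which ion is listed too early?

The pair Si⁴⁺, Ge⁴⁺ is the wrong way round — Si⁴⁺ and Ge⁴⁺ are in one column with the same charge; the lighter period-3 ion has one fewer shell and is smaller. All other adjacent pairs agree with periodic trends, so Si⁴⁺ is the misplaced ion.

Si⁴⁺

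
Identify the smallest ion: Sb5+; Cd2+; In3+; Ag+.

Sb5+

All of these have 46 electrons (isoelectronic). With the same electron cloud, the ion with the most protons pulls it in tightest. Nuclear charges: Sb5+ (Z=51), In3+ (Z=49), Cd2+ (Z=48), Ag+ (Z=47). Highest Z is smallest.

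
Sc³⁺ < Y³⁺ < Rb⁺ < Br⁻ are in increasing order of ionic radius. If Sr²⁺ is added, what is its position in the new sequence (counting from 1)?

Tabulating Z and e⁻: Sc³⁺ has 18 e⁻ (Z=21), Y³⁺ has 36 e⁻ (Z=39), Sr²⁺ has 36 e⁻ (Z=38), Rb⁺ has 36 e⁻ (Z=37), Br⁻ has 36 e⁻ (Z=35). Sc³⁺ < Y³⁺ (same group, period 4 vs 5); Y³⁺ < Sr²⁺ (isoelectronic, higher Z=39 is smaller); Sr²⁺ < Rb⁺ (both 36 e⁻, Z=38>37); Rb⁺ < Br⁻ (isoelectronic, higher Z=37 is smaller).
The complete sequence is Sc³⁺ < Y³⁺ < Sr²⁺ < Rb⁺ < Br⁻. Sr²⁺ sits at position 3.

3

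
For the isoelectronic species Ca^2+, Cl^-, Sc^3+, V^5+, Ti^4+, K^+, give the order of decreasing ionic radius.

Isoelectronic series (18 e⁻ each). Size is set by nuclear charge: more protons means a smaller ion. V^5+ (Z=23), Ti^4+ (Z=22), Sc^3+ (Z=21), Ca^2+ (Z=20), K^+ (Z=19), Cl^- (Z=17).

Cl^- > K^+ > Ca^2+ > Sc^3+ > Ti^4+ > V^5+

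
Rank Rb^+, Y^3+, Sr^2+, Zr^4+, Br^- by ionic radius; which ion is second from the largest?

Rb^+

These species are isoelectronic with 36 electrons. The only difference is the number of protons: Zr^4+ (Z=40), Y^3+ (Z=39), Sr^2+ (Z=38), Rb^+ (Z=37), Br^- (Z=35). The strongest nuclear pull (Zr^4+) gives the smallest ion.
Ordering: Zr^4+ < Y^3+ < Sr^2+ < Rb^+ < Br^-. The second largest is Rb^+.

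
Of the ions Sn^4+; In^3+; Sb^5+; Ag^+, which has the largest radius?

Ag^+

Isoelectronic series (46 e⁻ each). Size is set by nuclear charge: more protons means a smaller ion. Sb^5+ (Z=51), Sn^4+ (Z=50), In^3+ (Z=49), Ag^+ (Z=47).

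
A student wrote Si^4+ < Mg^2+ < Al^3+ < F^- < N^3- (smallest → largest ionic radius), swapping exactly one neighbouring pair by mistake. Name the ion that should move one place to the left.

Al^3+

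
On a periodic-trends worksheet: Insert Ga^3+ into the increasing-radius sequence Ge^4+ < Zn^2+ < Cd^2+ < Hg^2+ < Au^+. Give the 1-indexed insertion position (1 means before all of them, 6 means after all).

2

Tabulating Z and e⁻: Ge^4+: 28 e⁻, Z=32, Ga^3+: 28 e⁻, Z=31, Zn^2+: 28 e⁻, Z=30, Cd^2+: 46 e⁻, Z=48, Hg^2+: 78 e⁻, Z=80, Au^+: 78 e⁻, Z=79. Ge^4+ < Ga^3+ (isoelectronic, higher Z=32 is smaller); Ga^3+ < Zn^2+ (both 28 e⁻, Z=31>30); Zn^2+ < Cd^2+ (same group, period 4 vs 5); Cd^2+ < Hg^2+ (same group, 1 shell fewer); Hg^2+ < Au^+ (both 78 e⁻, Z=80>79).
The complete sequence is Ge^4+ < Ga^3+ < Zn^2+ < Cd^2+ < Hg^2+ < Au^+. Ga^3+ sits at position 2.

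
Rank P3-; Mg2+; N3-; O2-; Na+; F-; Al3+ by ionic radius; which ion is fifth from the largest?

Na+

Al3+ (Z=13, 10 e⁻), Mg2+ (Z=12, 10 e⁻), Na+ (Z=11, 10 e⁻), F- (Z=9, 10 e⁻), O2- (Z=8, 10 e⁻), N3- (Z=7, 10 e⁻), P3- (Z=15, 18 e⁻). Al3+ < Mg2+ (isoelectronic, higher Z=13 is smaller); Mg2+ < Na+ (isoelectronic, higher Z=12 is smaller); Na+ < F- (isoelectronic, higher Z=11 is smaller); F- < O2- (both 10 e⁻, Z=9>8); O2- < N3- (isoelectronic, higher Z=8 is smaller); N3- < P3- (same group, period 2 vs 3).
That gives Al3+ < Mg2+ < Na+ < F- < O2- < N3- < P3-. From the largest end, number 5 is Na+.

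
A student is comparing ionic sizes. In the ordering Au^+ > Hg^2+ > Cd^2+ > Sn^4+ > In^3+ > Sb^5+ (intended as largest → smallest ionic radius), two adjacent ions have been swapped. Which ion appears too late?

Check each adjacent pair. Sn^4+ and In^3+ are reversed: both have 46 electrons but Z(Sn)=50 > Z(In)=49, so Sn^4+ should be the smaller of the two. No other neighbouring pair contradicts the periodic trends, so In^3+ is the ion listed too late.

In^3+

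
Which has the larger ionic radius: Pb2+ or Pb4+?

These are all Pb ions. Removing more electrons (higher positive charge) pulls the remaining electrons in closer, so Pb4+ is smallest and Pb2+ is largest.

Pb2+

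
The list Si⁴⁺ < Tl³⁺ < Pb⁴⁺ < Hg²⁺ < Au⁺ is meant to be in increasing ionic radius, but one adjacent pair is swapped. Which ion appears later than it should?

Scanning neighbour by neighbour, only Tl³⁺/Pb⁴⁺ violates a trend: Pb⁴⁺ and Tl³⁺ share 78 electrons; the higher nuclear charge on Pb (Z=82) contracts it more, so Pb⁴⁺ < Tl³⁺. That makes Pb⁴⁺ the one sitting a position late relative to where it belongs.

Pb⁴⁺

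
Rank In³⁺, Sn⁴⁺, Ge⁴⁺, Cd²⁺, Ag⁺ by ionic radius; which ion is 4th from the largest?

Sn⁴⁺

Electron counts and nuclear charges: Ge⁴⁺ (Z=32, 28 e⁻), Sn⁴⁺ (Z=50, 46 e⁻), In³⁺ (Z=49, 46 e⁻), Cd²⁺ (Z=48, 46 e⁻), Ag⁺ (Z=47, 46 e⁻). Ge⁴⁺ < Sn⁴⁺ (same group, 1 shell fewer); Sn⁴⁺ < In³⁺ (isoelectronic, higher Z=50 is smaller); In³⁺ < Cd²⁺ (both 46 e⁻, Z=49>48); Cd²⁺ < Ag⁺ (isoelectronic, higher Z=48 is smaller).
Ordering: Ge⁴⁺ < Sn⁴⁺ < In³⁺ < Cd²⁺ < Ag⁺. The 4th largest is Sn⁴⁺.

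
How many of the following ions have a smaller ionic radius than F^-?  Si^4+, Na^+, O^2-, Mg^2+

3

Isoelectronic series (10 e⁻ each). Size is set by nuclear charge: more protons means a smaller ion. Si^4+ (Z=14), Mg^2+ (Z=12), Na^+ (Z=11), F^- (Z=9), O^2- (Z=8).
Overall: Si^4+ < Mg^2+ < Na^+ < F^- < O^2-. F^- has 3 below it and 1 above. So 3 are smaller.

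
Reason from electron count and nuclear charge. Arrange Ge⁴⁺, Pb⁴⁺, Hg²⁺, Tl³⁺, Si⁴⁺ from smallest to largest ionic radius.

Tabulating Z and e⁻: Si⁴⁺ has 10 e⁻ (Z=14), Ge⁴⁺ has 28 e⁻ (Z=32), Pb⁴⁺ has 78 e⁻ (Z=82), Tl³⁺ has 78 e⁻ (Z=81), Hg²⁺ has 78 e⁻ (Z=80). Si⁴⁺ < Ge⁴⁺ (same group, period 3 vs 4); Ge⁴⁺ < Pb⁴⁺ (same group, 2 shells fewer); Pb⁴⁺ < Tl³⁺ (both 78 e⁻, Z=82>81); Tl³⁺ < Hg²⁺ (isoelectronic, higher Z=81 is smaller).

Si⁴⁺ < Ge⁴⁺ < Pb⁴⁺ < Tl³⁺ < Hg²⁺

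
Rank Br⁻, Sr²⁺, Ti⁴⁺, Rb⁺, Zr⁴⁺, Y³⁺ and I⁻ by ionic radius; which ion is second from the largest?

Ti⁴⁺ (Z=22, 18 e⁻), Zr⁴⁺ (Z=40, 36 e⁻), Y³⁺ (Z=39, 36 e⁻), Sr²⁺ (Z=38, 36 e⁻), Rb⁺ (Z=37, 36 e⁻), Br⁻ (Z=35, 36 e⁻), I⁻ (Z=53, 54 e⁻). Ti⁴⁺ < Zr⁴⁺ (same group, 1 shell fewer); Zr⁴⁺ < Y³⁺ (both 36 e⁻, Z=40>39); Y³⁺ < Sr²⁺ (both 36 e⁻, Z=39>38); Sr²⁺ < Rb⁺ (both 36 e⁻, Z=38>37); Rb⁺ < Br⁻ (both 36 e⁻, Z=37>35); Br⁻ < I⁻ (same group, period 4 vs 5).
Ordering: Ti⁴⁺ < Zr⁴⁺ < Y³⁺ < Sr²⁺ < Rb⁺ < Br⁻ < I⁻. The second largest is Br⁻.

Br⁻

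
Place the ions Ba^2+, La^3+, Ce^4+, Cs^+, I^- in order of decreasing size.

These species are isoelectronic with 54 electrons. The only difference is the number of protons: Ce^4+ (Z=58), La^3+ (Z=57), Ba^2+ (Z=56), Cs^+ (Z=55), I^- (Z=53). The strongest nuclear pull (Ce^4+) gives the smallest ion.

I^- > Cs^+ > Ba^2+ > La^3+ > Ce^4+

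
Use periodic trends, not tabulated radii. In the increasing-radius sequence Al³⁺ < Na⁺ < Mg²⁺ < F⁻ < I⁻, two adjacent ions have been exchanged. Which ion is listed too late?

Mg²⁺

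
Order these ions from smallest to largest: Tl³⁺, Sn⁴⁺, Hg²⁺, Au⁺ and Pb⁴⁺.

Tabulating Z and e⁻: Sn⁴⁺ (Z=50, 46 e⁻), Pb⁴⁺ (Z=82, 78 e⁻), Tl³⁺ (Z=81, 78 e⁻), Hg²⁺ (Z=80, 78 e⁻), Au⁺ (Z=79, 78 e⁻). Sn⁴⁺ < Pb⁴⁺ (same group, 1 shell fewer); Pb⁴⁺ < Tl³⁺ (isoelectronic, higher Z=82 is smaller); Tl³⁺ < Hg²⁺ (isoelectronic, higher Z=81 is smaller); Hg²⁺ < Au⁺ (both 78 e⁻, Z=80>79).

Sn⁴⁺ < Pb⁴⁺ < Tl³⁺ < Hg²⁺ < Au⁺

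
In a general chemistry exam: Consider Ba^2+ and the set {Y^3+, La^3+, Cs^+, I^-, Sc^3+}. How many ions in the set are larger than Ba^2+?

First list Z and electron count for each: Sc^3+: 18 e⁻, Z=21, Y^3+: 36 e⁻, Z=39, La^3+: 54 e⁻, Z=57, Ba^2+: 54 e⁻, Z=56, Cs^+: 54 e⁻, Z=55, I^-: 54 e⁻, Z=53. Sc^3+ < Y^3+ (same group, period 4 vs 5); Y^3+ < La^3+ (same group, period 5 vs 6); La^3+ < Ba^2+ (both 54 e⁻, Z=57>56); Ba^2+ < Cs^+ (both 54 e⁻, Z=56>55); Cs^+ < I^- (both 54 e⁻, Z=55>53).
Placing each against Ba^2+: smaller — Sc^3+, Y^3+, La^3+; larger — Cs^+, I^-. So 2 are larger.

2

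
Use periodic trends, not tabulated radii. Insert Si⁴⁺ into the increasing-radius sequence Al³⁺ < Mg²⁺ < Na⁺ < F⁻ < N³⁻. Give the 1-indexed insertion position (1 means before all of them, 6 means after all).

1

These species are isoelectronic with 10 electrons. The only difference is the number of protons: Si⁴⁺ (Z=14), Al³⁺ (Z=13), Mg²⁺ (Z=12), Na⁺ (Z=11), F⁻ (Z=9), N³⁻ (Z=7). The strongest nuclear pull (Si⁴⁺) gives the smallest ion.
The complete sequence is Si⁴⁺ < Al³⁺ < Mg²⁺ < Na⁺ < F⁻ < N³⁻. Si⁴⁺ sits at position 1.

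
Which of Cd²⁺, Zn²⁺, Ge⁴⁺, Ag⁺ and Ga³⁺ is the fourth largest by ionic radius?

Ga³⁺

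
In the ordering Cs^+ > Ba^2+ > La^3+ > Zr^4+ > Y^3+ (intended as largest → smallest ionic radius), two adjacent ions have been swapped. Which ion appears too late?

Y^3+

The pair Zr^4+, Y^3+ is the wrong way round — they are isoelectronic (36 e⁻) and Zr has more protons than Y (40 vs 39), making Zr^4+ smaller. All other adjacent pairs agree with periodic trends, so Y^3+ is the misplaced ion.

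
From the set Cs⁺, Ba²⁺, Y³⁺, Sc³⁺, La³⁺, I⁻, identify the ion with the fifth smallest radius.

Sc³⁺ (Z=21, 18 e⁻), Y³⁺ (Z=39, 36 e⁻), La³⁺ (Z=57, 54 e⁻), Ba²⁺ (Z=56, 54 e⁻), Cs⁺ (Z=55, 54 e⁻), I⁻ (Z=53, 54 e⁻). Sc³⁺ < Y³⁺ (same group, period 4 vs 5); Y³⁺ < La³⁺ (same group, 1 shell fewer); La³⁺ < Ba²⁺ (both 54 e⁻, Z=57>56); Ba²⁺ < Cs⁺ (both 54 e⁻, Z=56>55); Cs⁺ < I⁻ (both 54 e⁻, Z=55>53).
That gives Sc³⁺ < Y³⁺ < La³⁺ < Ba²⁺ < Cs⁺ < I⁻. From the smallest end, number 5 is Cs⁺.

Cs⁺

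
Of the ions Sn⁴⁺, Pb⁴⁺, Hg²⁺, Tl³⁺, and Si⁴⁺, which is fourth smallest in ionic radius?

Tl³⁺

Electron counts and nuclear charges: Si⁴⁺ has 10 e⁻ (Z=14), Sn⁴⁺ has 46 e⁻ (Z=50), Pb⁴⁺ has 78 e⁻ (Z=82), Tl³⁺ has 78 e⁻ (Z=81), Hg²⁺ has 78 e⁻ (Z=80). Si⁴⁺ < Sn⁴⁺ (same group, 2 shells fewer); Sn⁴⁺ < Pb⁴⁺ (same group, 1 shell fewer); Pb⁴⁺ < Tl³⁺ (isoelectronic, higher Z=82 is smaller); Tl³⁺ < Hg²⁺ (isoelectronic, higher Z=81 is smaller).
That gives Si⁴⁺ < Sn⁴⁺ < Pb⁴⁺ < Tl³⁺ < Hg²⁺. From the smallest end, number 4 is Tl³⁺.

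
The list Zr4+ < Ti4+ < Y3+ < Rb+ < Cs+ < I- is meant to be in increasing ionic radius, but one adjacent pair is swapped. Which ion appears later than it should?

The pair Zr4+, Ti4+ is the wrong way round — both in group 4 with the same charge; Ti4+ (period 4) has the smaller radius. All other adjacent pairs agree with periodic trends, so Ti4+ is the misplaced ion.

Ti4+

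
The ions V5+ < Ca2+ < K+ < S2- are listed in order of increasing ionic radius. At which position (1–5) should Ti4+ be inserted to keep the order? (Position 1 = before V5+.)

2

Each ion has 18 electrons. The ranking follows nuclear charge in reverse — greater Z gives a smaller radius. V5+ (Z=23), Ti4+ (Z=22), Ca2+ (Z=20), K+ (Z=19), S2- (Z=16).
Putting Ti4+ in gives V5+ < Ti4+ < Ca2+ < K+ < S2-; it lands at slot 2.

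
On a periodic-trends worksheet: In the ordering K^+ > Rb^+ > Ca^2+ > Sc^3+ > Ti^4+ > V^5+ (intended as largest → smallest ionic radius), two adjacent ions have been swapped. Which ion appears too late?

Rb^+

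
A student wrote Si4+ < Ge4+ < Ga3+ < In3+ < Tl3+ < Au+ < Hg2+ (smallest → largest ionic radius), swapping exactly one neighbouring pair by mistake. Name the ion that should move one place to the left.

Hg2+

Compare adjacent ions: both have 78 electrons but Z(Hg)=80 > Z(Au)=79, so Hg2+ should be the smaller of the two — yet in this increasing list Au+ sits before Hg2+. Nothing else is reversed, so Hg2+ should move one place to the left.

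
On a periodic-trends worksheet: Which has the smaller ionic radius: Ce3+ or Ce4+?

For a single element, ionic radius drops as positive charge rises — Ce4+ < Ce3+.

Ce4+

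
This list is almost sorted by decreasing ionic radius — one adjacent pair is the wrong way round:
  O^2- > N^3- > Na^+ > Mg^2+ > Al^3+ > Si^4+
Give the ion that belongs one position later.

The pair O^2-, N^3- is the wrong way round — they are isoelectronic (10 e⁻) and O has more protons than N (8 vs 7), making O^2- smaller. All other adjacent pairs agree with periodic trends, so O^2- is the misplaced ion.

O^2-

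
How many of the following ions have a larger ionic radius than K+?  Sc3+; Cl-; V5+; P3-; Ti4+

2

All of these have 18 electrons (isoelectronic). With the same electron cloud, the ion with the most protons pulls it in tightest. Nuclear charges: V5+ (Z=23), Ti4+ (Z=22), Sc3+ (Z=21), K+ (Z=19), Cl- (Z=17), P3- (Z=15). Highest Z is smallest.
Placing each against K+: smaller — V5+, Ti4+, Sc3+; larger — Cl-, P3-. So 2 are larger.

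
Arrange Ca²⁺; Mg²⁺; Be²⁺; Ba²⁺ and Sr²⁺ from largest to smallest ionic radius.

All are in the same group with charge +2. Radius grows down the group as n (the outermost shell) increases.

Ba²⁺ > Sr²⁺ > Ca²⁺ > Mg²⁺ > Be²⁺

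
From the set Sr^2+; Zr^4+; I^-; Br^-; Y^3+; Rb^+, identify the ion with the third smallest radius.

Sr^2+

Work out protons and electrons: Zr^4+: 36 e⁻, Z=40, Y^3+: 36 e⁻, Z=39, Sr^2+: 36 e⁻, Z=38, Rb^+: 36 e⁻, Z=37, Br^-: 36 e⁻, Z=35, I^-: 54 e⁻, Z=53. Zr^4+ < Y^3+ (isoelectronic, higher Z=40 is smaller); Y^3+ < Sr^2+ (both 36 e⁻, Z=39>38); Sr^2+ < Rb^+ (isoelectronic, higher Z=38 is smaller); Rb^+ < Br^- (isoelectronic, higher Z=37 is smaller); Br^- < I^- (same group, period 4 vs 5).
Ordering: Zr^4+ < Y^3+ < Sr^2+ < Rb^+ < Br^- < I^-. The third smallest is Sr^2+.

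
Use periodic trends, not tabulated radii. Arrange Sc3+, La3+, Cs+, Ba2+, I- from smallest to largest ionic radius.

Sc3+ < La3+ < Ba2+ < Cs+ < I-

Electron counts and nuclear charges: Sc3+: 18 e⁻, Z=21, La3+: 54 e⁻, Z=57, Ba2+: 54 e⁻, Z=56, Cs+: 54 e⁻, Z=55, I-: 54 e⁻, Z=53. Sc3+ < La3+ (same group, 2 shells fewer); La3+ < Ba2+ (both 54 e⁻, Z=57>56); Ba2+ < Cs+ (isoelectronic, higher Z=56 is smaller); Cs+ < I- (isoelectronic, higher Z=55 is smaller).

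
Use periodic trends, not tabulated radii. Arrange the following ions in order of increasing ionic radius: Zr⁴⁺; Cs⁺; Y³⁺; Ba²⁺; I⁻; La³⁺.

Zr⁴⁺ < Y³⁺ < La³⁺ < Ba²⁺ < Cs⁺ < I⁻

Tabulating Z and e⁻: Zr⁴⁺: 36 e⁻, Z=40, Y³⁺: 36 e⁻, Z=39, La³⁺: 54 e⁻, Z=57, Ba²⁺: 54 e⁻, Z=56, Cs⁺: 54 e⁻, Z=55, I⁻: 54 e⁻, Z=53. Zr⁴⁺ < Y³⁺ (isoelectronic, higher Z=40 is smaller); Y³⁺ < La³⁺ (same group, 1 shell fewer); La³⁺ < Ba²⁺ (both 54 e⁻, Z=57>56); Ba²⁺ < Cs⁺ (both 54 e⁻, Z=56>55); Cs⁺ < I⁻ (isoelectronic, higher Z=55 is smaller).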